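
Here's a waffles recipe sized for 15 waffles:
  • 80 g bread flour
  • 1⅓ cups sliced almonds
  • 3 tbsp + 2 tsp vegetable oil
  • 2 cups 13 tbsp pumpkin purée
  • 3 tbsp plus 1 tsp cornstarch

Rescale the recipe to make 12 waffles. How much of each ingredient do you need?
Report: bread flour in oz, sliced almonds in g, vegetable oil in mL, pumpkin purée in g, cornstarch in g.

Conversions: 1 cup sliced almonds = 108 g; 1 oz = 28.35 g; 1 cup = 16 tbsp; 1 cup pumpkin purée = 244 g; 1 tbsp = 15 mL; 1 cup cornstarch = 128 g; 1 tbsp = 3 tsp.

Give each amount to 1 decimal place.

bread flour: 2.3 oz; sliced almonds: 115.2 g; vegetable oil: 44.0 mL; pumpkin purée: 549.0 g; cornstarch: 21.3 g

Scaling factor: 12/15 = 4/5 = 0.8.
bread flour: 80 g × 4/5 ÷ 28.35 g/oz ≈ 2.3 oz
sliced almonds: 4/3 cup × 4/5 × 108 g/cup = 115.2 g
vegetable oil: (3 tbsp + 2 tsp = 11/3 tbsp) × 4/5 × 15 mL/tbsp = 44.0 mL
pumpkin purée: (2 cup + 13 tbsp = 2.8125 cup) × 4/5 × 244 g/cup = 549.0 g
cornstarch: (3 tbsp + 1 tsp = 10/3 tbsp) × 4/5 ÷ 16 tbsp/cup × 128 g/cup ≈ 21.3 g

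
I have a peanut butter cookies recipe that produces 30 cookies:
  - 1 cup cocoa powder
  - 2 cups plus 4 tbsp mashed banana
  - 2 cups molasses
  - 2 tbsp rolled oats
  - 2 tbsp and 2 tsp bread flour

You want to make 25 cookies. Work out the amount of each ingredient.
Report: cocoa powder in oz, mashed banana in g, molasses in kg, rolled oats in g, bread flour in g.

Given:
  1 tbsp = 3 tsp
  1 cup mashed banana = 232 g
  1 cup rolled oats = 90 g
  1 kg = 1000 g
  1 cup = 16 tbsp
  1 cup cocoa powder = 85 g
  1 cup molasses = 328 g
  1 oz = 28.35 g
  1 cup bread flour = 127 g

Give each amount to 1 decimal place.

Scaling factor: 25/30 = 5/6.
cocoa powder: 1 cup × 5/6 × 85 g/cup ÷ 28.35 g/oz ≈ 2.5 oz
mashed banana: (2 cup + 4 tbsp = 2.25 cup) × 5/6 × 232 g/cup = 435.0 g
molasses: 2 cup × 5/6 × 328 g/cup ÷ 1000 g/kg ≈ 0.5 kg
rolled oats: 2 tbsp × 5/6 ÷ 16 tbsp/cup × 90 g/cup ≈ 9.4 g
bread flour: (2 tbsp + 2 tsp = 8/3 tbsp) × 5/6 ÷ 16 tbsp/cup × 127 g/cup ≈ 17.6 g

cocoa powder: 2.5 oz; mashed banana: 435.0 g; molasses: 0.5 kg; rolled oats: 9.4 g; bread flour: 17.6 g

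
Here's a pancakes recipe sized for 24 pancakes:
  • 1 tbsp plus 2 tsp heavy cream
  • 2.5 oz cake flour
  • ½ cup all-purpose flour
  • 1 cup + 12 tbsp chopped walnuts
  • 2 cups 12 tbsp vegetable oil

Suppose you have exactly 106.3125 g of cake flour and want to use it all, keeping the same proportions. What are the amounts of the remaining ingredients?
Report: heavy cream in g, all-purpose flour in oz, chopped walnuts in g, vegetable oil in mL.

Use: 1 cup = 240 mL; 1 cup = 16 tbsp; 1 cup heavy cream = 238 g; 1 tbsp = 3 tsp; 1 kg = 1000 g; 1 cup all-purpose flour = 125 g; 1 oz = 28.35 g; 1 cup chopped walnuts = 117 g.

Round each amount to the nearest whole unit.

The original recipe has 70.875 g of cake flour, so the scaling factor is 106.3125 ÷ 70.875 = 3/2 = 1.5.
heavy cream: (1 tbsp + 2 tsp = 5/3 tbsp) × 3/2 ÷ 16 tbsp/cup × 238 g/cup ≈ 37 g
all-purpose flour: 0.5 cup × 3/2 × 125 g/cup ÷ 28.35 g/oz ≈ 3 oz
chopped walnuts: (1 cup + 12 tbsp = 1.75 cup) × 3/2 × 117 g/cup ≈ 307 g
vegetable oil: (2 cup + 12 tbsp = 2.75 cup) × 3/2 × 240 mL/cup = 990 mL

heavy cream: 37 g; all-purpose flour: 3 oz; chopped walnuts: 307 g; vegetable oil: 990 mL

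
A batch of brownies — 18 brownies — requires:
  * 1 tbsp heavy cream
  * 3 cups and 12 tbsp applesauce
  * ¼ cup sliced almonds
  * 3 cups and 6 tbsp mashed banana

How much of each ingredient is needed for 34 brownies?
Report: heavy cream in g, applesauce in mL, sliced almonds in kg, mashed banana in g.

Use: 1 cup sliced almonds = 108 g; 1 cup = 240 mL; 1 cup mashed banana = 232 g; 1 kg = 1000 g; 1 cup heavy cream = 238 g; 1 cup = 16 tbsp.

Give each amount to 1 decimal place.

heavy cream: 28.1 g; applesauce: 1700.0 mL; sliced almonds: 0.1 kg; mashed banana: 1479.0 g

Scaling factor: 34/18 = 17/9.
heavy cream: 1 tbsp × 17/9 ÷ 16 tbsp/cup × 238 g/cup ≈ 28.1 g
applesauce: (3 cup + 12 tbsp = 3.75 cup) × 17/9 × 240 mL/cup = 1700.0 mL
sliced almonds: 0.25 cup × 17/9 × 108 g/cup ÷ 1000 g/kg ≈ 0.1 kg
mashed banana: (3 cup + 6 tbsp = 3.375 cup) × 17/9 × 232 g/cup = 1479.0 g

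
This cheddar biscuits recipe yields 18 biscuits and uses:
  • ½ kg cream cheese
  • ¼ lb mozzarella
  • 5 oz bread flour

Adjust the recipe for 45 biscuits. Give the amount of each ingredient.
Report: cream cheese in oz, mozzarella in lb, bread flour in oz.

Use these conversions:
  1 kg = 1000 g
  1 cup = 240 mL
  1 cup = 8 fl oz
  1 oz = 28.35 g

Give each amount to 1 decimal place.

cream cheese: 44.1 oz; mozzarella: 0.6 lb; bread flour: 12.5 oz

Scaling factor: 45/18 = 5/2 = 2.5.
cream cheese: 0.5 kg × 5/2 × 1000 g/kg ÷ 28.35 g/oz ≈ 44.1 oz
mozzarella: 0.25 lb × 5/2 ≈ 0.6 lb
bread flour: 5 oz × 5/2 = 12.5 oz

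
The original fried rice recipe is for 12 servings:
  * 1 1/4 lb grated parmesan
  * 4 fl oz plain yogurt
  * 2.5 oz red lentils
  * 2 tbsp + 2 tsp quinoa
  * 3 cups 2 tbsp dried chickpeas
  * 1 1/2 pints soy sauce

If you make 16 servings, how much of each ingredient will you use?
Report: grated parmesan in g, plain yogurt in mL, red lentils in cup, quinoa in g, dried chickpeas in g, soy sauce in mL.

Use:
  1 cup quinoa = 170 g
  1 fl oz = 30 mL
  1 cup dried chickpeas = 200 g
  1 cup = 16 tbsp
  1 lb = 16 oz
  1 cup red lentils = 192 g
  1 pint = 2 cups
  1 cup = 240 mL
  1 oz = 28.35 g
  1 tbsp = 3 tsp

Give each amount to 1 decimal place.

Scaling factor: 16/12 = 4/3.
grated parmesan: 1.25 lb × 4/3 × 16 oz/lb × 28.35 g/oz = 756.0 g
plain yogurt: 4 fl oz × 4/3 × 30 mL/fl oz = 160.0 mL
red lentils: 2.5 oz × 4/3 × 28.35 g/oz ÷ 192 g/cup ≈ 0.5 cup
quinoa: (2 tbsp + 2 tsp = 8/3 tbsp) × 4/3 ÷ 16 tbsp/cup × 170 g/cup ≈ 37.8 g
dried chickpeas: (3 cup + 2 tbsp = 3.125 cup) × 4/3 × 200 g/cup ≈ 833.3 g
soy sauce: 1.5 pint × 4/3 × 2 cup/pint × 240 mL/cup = 960.0 mL

grated parmesan: 756.0 g; plain yogurt: 160.0 mL; red lentils: 0.5 cup; quinoa: 37.8 g; dried chickpeas: 833.3 g; soy sauce: 960.0 mL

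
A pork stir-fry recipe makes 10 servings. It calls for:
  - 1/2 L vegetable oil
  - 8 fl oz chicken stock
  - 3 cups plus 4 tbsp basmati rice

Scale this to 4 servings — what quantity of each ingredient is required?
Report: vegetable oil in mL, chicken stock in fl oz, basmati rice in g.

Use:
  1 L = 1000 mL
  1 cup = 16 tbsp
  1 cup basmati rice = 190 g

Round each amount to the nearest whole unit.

Scaling factor: 4/10 = 2/5 = 0.4.
vegetable oil: 0.5 L × 2/5 × 1000 mL/L = 200 mL
chicken stock: 8 fl oz × 2/5 ≈ 3 fl oz
basmati rice: (3 cup + 4 tbsp = 3.25 cup) × 2/5 × 190 g/cup = 247 g

vegetable oil: 200 mL; chicken stock: 3 fl oz; basmati rice: 247 g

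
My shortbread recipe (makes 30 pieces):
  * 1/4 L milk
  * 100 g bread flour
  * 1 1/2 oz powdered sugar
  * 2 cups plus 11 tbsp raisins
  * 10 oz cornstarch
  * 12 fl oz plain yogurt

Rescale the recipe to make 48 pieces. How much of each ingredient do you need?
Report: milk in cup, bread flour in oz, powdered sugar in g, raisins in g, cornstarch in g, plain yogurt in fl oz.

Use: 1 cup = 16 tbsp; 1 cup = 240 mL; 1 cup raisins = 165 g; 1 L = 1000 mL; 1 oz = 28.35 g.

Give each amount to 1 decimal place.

Scaling factor: 48/30 = 8/5 = 1.6.
milk: 0.25 L × 8/5 × 1000 mL/L ÷ 240 mL/cup ≈ 1.7 cup
bread flour: 100 g × 8/5 ÷ 28.35 g/oz ≈ 5.6 oz
powdered sugar: 1.5 oz × 8/5 × 28.35 g/oz ≈ 68.0 g
raisins: (2 cup + 11 tbsp = 2.6875 cup) × 8/5 × 165 g/cup = 709.5 g
cornstarch: 10 oz × 8/5 × 28.35 g/oz = 453.6 g
plain yogurt: 12 fl oz × 8/5 = 19.2 fl oz

milk: 1.7 cup; bread flour: 5.6 oz; powdered sugar: 68.0 g; raisins: 709.5 g; cornstarch: 453.6 g; plain yogurt: 19.2 fl oz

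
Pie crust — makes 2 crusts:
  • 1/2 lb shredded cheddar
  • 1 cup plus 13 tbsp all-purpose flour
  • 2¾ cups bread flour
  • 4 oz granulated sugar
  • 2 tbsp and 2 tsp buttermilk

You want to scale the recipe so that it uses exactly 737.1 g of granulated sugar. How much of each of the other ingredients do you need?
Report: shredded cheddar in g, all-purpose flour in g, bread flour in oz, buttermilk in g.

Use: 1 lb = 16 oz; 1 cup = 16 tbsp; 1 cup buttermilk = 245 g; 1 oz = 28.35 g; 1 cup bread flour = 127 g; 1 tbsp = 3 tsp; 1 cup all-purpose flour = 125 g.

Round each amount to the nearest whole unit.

The original recipe has 113.4 g of granulated sugar, so the scaling factor is 737.1 ÷ 113.4 = 13/2 = 6.5.
shredded cheddar: 0.5 lb × 13/2 × 16 oz/lb × 28.35 g/oz ≈ 1474 g
all-purpose flour: (1 cup + 13 tbsp = 1.8125 cup) × 13/2 × 125 g/cup ≈ 1473 g
bread flour: 2.75 cup × 13/2 × 127 g/cup ÷ 28.35 g/oz ≈ 80 oz
buttermilk: (2 tbsp + 2 tsp = 8/3 tbsp) × 13/2 ÷ 16 tbsp/cup × 245 g/cup ≈ 265 g

shredded cheddar: 1474 g; all-purpose flour: 1473 g; bread flour: 80 oz; buttermilk: 265 g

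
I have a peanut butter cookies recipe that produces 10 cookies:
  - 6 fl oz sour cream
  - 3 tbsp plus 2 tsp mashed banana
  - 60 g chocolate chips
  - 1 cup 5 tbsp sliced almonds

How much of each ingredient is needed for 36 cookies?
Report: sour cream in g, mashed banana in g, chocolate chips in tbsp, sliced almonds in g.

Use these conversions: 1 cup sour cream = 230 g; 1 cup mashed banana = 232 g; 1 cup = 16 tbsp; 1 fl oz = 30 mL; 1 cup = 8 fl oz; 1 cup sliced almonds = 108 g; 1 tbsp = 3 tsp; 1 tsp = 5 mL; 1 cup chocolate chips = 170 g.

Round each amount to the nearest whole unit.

sour cream: 621 g; mashed banana: 191 g; chocolate chips: 20 tbsp; sliced almonds: 510 g

Scaling factor: 36/10 = 18/5 = 3.6.
sour cream: 6 fl oz × 18/5 ÷ 8 fl oz/cup × 230 g/cup = 621 g
mashed banana: (3 tbsp + 2 tsp = 11/3 tbsp) × 18/5 ÷ 16 tbsp/cup × 232 g/cup ≈ 191 g
chocolate chips: 60 g × 18/5 ÷ 170 g/cup × 16 tbsp/cup ≈ 20 tbsp
sliced almonds: (1 cup + 5 tbsp = 1.3125 cup) × 18/5 × 108 g/cup ≈ 510 g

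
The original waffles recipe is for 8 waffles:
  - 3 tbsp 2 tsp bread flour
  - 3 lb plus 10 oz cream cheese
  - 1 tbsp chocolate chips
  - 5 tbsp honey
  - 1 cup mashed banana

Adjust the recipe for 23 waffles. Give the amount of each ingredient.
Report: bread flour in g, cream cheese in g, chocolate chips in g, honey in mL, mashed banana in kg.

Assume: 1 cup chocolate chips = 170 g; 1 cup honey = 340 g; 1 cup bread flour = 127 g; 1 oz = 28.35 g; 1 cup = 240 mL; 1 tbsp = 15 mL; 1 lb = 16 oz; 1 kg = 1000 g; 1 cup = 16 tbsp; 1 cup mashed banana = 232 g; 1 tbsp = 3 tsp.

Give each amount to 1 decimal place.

Scaling factor: 23/8 = 2.875.
bread flour: (3 tbsp + 2 tsp = 11/3 tbsp) × 23/8 ÷ 16 tbsp/cup × 127 g/cup ≈ 83.7 g
cream cheese: (3 lb + 10 oz = 3.625 lb) × 23/8 × 16 oz/lb × 28.35 g/oz ≈ 4727.4 g
chocolate chips: 1 tbsp × 23/8 ÷ 16 tbsp/cup × 170 g/cup ≈ 30.5 g
honey: 5 tbsp × 23/8 × 15 mL/tbsp ≈ 215.6 mL
mashed banana: 1 cup × 23/8 × 232 g/cup ÷ 1000 g/kg ≈ 0.7 kg

bread flour: 83.7 g; cream cheese: 4727.4 g; chocolate chips: 30.5 g; honey: 215.6 mL; mashed banana: 0.7 kg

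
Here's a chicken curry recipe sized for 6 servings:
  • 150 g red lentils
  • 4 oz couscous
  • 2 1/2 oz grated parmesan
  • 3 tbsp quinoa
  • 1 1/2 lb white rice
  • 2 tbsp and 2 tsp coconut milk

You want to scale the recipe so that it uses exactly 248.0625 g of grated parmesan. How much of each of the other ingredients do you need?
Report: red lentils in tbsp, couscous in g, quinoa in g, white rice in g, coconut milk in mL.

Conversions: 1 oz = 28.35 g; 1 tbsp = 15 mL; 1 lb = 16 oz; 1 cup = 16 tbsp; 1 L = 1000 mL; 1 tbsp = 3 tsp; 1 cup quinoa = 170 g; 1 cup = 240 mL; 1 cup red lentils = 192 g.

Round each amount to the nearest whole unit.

The original recipe has 70.875 g of grated parmesan, so the scaling factor is 248.0625 ÷ 70.875 = 7/2 = 3.5.
red lentils: 150 g × 7/2 ÷ 192 g/cup × 16 tbsp/cup ≈ 44 tbsp
couscous: 4 oz × 7/2 × 28.35 g/oz ≈ 397 g
quinoa: 3 tbsp × 7/2 ÷ 16 tbsp/cup × 170 g/cup ≈ 112 g
white rice: 1.5 lb × 7/2 × 16 oz/lb × 28.35 g/oz ≈ 2381 g
coconut milk: (2 tbsp + 2 tsp = 8/3 tbsp) × 7/2 × 15 mL/tbsp = 140 mL

red lentils: 44 tbsp; couscous: 397 g; quinoa: 112 g; white rice: 2381 g; coconut milk: 140 mL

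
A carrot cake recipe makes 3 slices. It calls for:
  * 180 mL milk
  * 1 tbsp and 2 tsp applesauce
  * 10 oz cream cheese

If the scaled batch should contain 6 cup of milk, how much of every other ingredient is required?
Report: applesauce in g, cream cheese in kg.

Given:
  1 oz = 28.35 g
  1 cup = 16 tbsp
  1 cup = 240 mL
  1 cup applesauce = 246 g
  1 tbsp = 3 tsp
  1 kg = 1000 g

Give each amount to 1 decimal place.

applesauce: 205.0 g; cream cheese: 2.3 kg

The original recipe has 0.75 cup of milk, so the scaling factor is 6 ÷ 0.75 = 8.
applesauce: (1 tbsp + 2 tsp = 5/3 tbsp) × 8 ÷ 16 tbsp/cup × 246 g/cup = 205.0 g
cream cheese: 10 oz × 8 × 28.35 g/oz ÷ 1000 g/kg ≈ 2.3 kg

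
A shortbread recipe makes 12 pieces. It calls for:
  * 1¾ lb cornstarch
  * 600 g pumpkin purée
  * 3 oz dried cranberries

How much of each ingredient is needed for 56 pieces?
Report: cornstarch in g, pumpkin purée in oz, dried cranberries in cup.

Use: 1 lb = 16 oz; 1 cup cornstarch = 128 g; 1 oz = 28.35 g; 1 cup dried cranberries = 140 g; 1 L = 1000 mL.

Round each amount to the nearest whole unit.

Scaling factor: 56/12 = 14/3.
cornstarch: 1.75 lb × 14/3 × 16 oz/lb × 28.35 g/oz ≈ 3704 g
pumpkin purée: 600 g × 14/3 ÷ 28.35 g/oz ≈ 99 oz
dried cranberries: 3 oz × 14/3 × 28.35 g/oz ÷ 140 g/cup ≈ 3 cup

cornstarch: 3704 g; pumpkin purée: 99 oz; dried cranberries: 3 cup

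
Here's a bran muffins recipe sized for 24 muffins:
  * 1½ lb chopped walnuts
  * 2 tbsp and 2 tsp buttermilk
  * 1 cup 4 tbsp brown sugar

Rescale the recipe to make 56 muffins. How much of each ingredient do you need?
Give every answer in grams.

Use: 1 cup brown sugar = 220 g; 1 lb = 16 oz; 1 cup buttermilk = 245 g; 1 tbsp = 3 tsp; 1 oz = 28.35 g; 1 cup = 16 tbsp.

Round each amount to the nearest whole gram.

Scaling factor: 56/24 = 7/3.
chopped walnuts: 1.5 lb × 7/3 × 16 oz/lb × 28.35 g/oz ≈ 1588 g
buttermilk: (2 tbsp + 2 tsp = 8/3 tbsp) × 7/3 ÷ 16 tbsp/cup × 245 g/cup ≈ 95 g
brown sugar: (1 cup + 4 tbsp = 1.25 cup) × 7/3 × 220 g/cup ≈ 642 g

chopped walnuts: 1588 g; buttermilk: 95 g; brown sugar: 642 g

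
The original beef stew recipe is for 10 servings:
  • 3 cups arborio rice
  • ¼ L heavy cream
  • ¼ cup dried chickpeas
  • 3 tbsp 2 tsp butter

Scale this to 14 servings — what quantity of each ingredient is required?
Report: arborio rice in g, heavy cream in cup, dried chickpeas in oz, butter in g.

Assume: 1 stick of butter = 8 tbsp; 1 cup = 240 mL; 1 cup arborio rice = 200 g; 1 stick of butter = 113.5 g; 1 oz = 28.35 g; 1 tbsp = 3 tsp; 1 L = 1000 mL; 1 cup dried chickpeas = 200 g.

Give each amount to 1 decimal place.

arborio rice: 840.0 g; heavy cream: 1.5 cup; dried chickpeas: 2.5 oz; butter: 72.8 g

Scaling factor: 14/10 = 7/5 = 1.4.
arborio rice: 3 cup × 7/5 × 200 g/cup = 840.0 g
heavy cream: 0.25 L × 7/5 × 1000 mL/L ÷ 240 mL/cup ≈ 1.5 cup
dried chickpeas: 0.25 cup × 7/5 × 200 g/cup ÷ 28.35 g/oz ≈ 2.5 oz
butter: (3 tbsp + 2 tsp = 11/3 tbsp) × 7/5 ÷ 8 tbsp/stick × 113.5 g/stick ≈ 72.8 g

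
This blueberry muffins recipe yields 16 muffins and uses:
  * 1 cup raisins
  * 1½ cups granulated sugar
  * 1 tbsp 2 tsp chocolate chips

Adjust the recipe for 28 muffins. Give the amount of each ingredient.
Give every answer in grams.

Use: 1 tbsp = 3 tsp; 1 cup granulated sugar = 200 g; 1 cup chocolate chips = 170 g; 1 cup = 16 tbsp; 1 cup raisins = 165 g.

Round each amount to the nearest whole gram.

raisins: 289 g; granulated sugar: 525 g; chocolate chips: 31 g

Scaling factor: 28/16 = 7/4 = 1.75.
raisins: 1 cup × 7/4 × 165 g/cup ≈ 289 g
granulated sugar: 1.5 cup × 7/4 × 200 g/cup = 525 g
chocolate chips: (1 tbsp + 2 tsp = 5/3 tbsp) × 7/4 ÷ 16 tbsp/cup × 170 g/cup ≈ 31 g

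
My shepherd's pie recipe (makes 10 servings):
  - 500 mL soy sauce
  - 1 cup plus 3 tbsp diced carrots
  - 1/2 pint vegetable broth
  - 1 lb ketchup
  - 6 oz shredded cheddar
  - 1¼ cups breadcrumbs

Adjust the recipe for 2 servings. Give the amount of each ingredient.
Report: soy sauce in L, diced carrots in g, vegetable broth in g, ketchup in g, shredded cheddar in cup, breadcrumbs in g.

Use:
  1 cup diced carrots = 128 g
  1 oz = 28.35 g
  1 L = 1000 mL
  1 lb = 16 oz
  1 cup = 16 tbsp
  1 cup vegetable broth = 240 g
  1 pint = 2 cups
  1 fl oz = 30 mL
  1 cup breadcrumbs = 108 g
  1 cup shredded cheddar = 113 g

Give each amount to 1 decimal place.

soy sauce: 0.1 L; diced carrots: 30.4 g; vegetable broth: 48.0 g; ketchup: 90.7 g; shredded cheddar: 0.3 cup; breadcrumbs: 27.0 g

Scaling factor: 2/10 = 1/5 = 0.2.
soy sauce: 500 mL × 1/5 ÷ 1000 mL/L = 0.1 L
diced carrots: (1 cup + 3 tbsp = 1.1875 cup) × 1/5 × 128 g/cup = 30.4 g
vegetable broth: 0.5 pint × 1/5 × 2 cup/pint × 240 g/cup = 48.0 g
ketchup: 1 lb × 1/5 × 16 oz/lb × 28.35 g/oz ≈ 90.7 g
shredded cheddar: 6 oz × 1/5 × 28.35 g/oz ÷ 113 g/cup ≈ 0.3 cup
breadcrumbs: 1.25 cup × 1/5 × 108 g/cup = 27.0 g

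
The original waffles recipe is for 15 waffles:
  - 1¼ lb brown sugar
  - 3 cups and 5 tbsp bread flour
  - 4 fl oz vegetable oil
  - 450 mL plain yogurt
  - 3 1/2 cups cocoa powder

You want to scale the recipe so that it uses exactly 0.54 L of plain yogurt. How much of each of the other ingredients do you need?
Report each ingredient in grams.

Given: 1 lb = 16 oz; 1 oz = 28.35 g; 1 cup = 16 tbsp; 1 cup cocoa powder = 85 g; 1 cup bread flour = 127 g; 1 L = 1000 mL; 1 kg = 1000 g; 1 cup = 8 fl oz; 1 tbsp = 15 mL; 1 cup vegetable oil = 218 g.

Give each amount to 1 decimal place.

The original recipe has 0.45 L of plain yogurt, so the scaling factor is 0.54 ÷ 0.45 = 6/5 = 1.2.
brown sugar: 1.25 lb × 6/5 × 16 oz/lb × 28.35 g/oz = 680.4 g
bread flour: (3 cup + 5 tbsp = 3.3125 cup) × 6/5 × 127 g/cup ≈ 504.8 g
vegetable oil: 4 fl oz × 6/5 ÷ 8 fl oz/cup × 218 g/cup = 130.8 g
cocoa powder: 3.5 cup × 6/5 × 85 g/cup = 357.0 g

brown sugar: 680.4 g; bread flour: 504.8 g; vegetable oil: 130.8 g; cocoa powder: 357.0 g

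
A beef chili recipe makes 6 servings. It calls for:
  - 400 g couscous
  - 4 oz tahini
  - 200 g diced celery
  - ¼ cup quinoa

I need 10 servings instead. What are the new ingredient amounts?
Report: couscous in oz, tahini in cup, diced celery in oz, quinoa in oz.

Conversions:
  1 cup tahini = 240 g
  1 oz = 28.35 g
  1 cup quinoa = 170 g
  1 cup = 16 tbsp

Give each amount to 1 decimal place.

couscous: 23.5 oz; tahini: 0.8 cup; diced celery: 11.8 oz; quinoa: 2.5 oz

Scaling factor: 10/6 = 5/3.
couscous: 400 g × 5/3 ÷ 28.35 g/oz ≈ 23.5 oz
tahini: 4 oz × 5/3 × 28.35 g/oz ÷ 240 g/cup ≈ 0.8 cup
diced celery: 200 g × 5/3 ÷ 28.35 g/oz ≈ 11.8 oz
quinoa: 0.25 cup × 5/3 × 170 g/cup ÷ 28.35 g/oz ≈ 2.5 oz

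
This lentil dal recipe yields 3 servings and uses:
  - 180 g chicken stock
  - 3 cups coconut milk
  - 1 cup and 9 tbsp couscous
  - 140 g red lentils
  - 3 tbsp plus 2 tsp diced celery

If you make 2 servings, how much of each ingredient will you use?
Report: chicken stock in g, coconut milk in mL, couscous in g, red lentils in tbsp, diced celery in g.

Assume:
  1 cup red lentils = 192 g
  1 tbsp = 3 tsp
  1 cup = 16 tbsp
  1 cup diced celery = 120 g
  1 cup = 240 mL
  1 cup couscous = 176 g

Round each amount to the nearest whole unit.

Scaling factor: 2/3.
chicken stock: 180 g × 2/3 = 120 g
coconut milk: 3 cup × 2/3 × 240 mL/cup = 480 mL
couscous: (1 cup + 9 tbsp = 1.5625 cup) × 2/3 × 176 g/cup ≈ 183 g
red lentils: 140 g × 2/3 ÷ 192 g/cup × 16 tbsp/cup ≈ 8 tbsp
diced celery: (3 tbsp + 2 tsp = 11/3 tbsp) × 2/3 ÷ 16 tbsp/cup × 120 g/cup ≈ 18 g

chicken stock: 120 g; coconut milk: 480 mL; couscous: 183 g; red lentils: 8 tbsp; diced celery: 18 g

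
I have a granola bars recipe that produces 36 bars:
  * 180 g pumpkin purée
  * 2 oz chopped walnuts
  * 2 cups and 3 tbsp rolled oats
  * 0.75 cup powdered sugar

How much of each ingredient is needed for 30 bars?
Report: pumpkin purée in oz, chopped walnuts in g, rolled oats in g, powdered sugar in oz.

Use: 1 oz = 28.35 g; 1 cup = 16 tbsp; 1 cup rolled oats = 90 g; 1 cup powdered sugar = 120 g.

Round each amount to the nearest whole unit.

pumpkin purée: 5 oz; chopped walnuts: 47 g; rolled oats: 164 g; powdered sugar: 3 oz

Scaling factor: 30/36 = 5/6.
pumpkin purée: 180 g × 5/6 ÷ 28.35 g/oz ≈ 5 oz
chopped walnuts: 2 oz × 5/6 × 28.35 g/oz ≈ 47 g
rolled oats: (2 cup + 3 tbsp = 2.1875 cup) × 5/6 × 90 g/cup ≈ 164 g
powdered sugar: 0.75 cup × 5/6 × 120 g/cup ÷ 28.35 g/oz ≈ 3 oz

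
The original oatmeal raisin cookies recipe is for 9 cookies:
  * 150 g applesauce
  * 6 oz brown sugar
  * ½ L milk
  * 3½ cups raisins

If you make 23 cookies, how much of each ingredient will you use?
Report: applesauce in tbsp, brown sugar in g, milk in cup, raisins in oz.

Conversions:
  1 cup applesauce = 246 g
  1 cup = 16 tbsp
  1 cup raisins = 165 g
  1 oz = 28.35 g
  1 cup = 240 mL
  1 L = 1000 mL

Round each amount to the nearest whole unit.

applesauce: 25 tbsp; brown sugar: 435 g; milk: 5 cup; raisins: 52 oz

Scaling factor: 23/9.
applesauce: 150 g × 23/9 ÷ 246 g/cup × 16 tbsp/cup ≈ 25 tbsp
brown sugar: 6 oz × 23/9 × 28.35 g/oz ≈ 435 g
milk: 0.5 L × 23/9 × 1000 mL/L ÷ 240 mL/cup ≈ 5 cup
raisins: 3.5 cup × 23/9 × 165 g/cup ÷ 28.35 g/oz ≈ 52 oz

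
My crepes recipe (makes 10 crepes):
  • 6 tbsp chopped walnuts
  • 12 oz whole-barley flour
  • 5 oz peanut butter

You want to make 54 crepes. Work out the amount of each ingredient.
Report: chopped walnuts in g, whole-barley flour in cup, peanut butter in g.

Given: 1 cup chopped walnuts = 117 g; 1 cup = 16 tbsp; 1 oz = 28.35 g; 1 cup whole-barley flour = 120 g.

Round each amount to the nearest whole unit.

Scaling factor: 54/10 = 27/5 = 5.4.
chopped walnuts: 6 tbsp × 27/5 ÷ 16 tbsp/cup × 117 g/cup ≈ 237 g
whole-barley flour: 12 oz × 27/5 × 28.35 g/oz ÷ 120 g/cup ≈ 15 cup
peanut butter: 5 oz × 27/5 × 28.35 g/oz ≈ 765 g

chopped walnuts: 237 g; whole-barley flour: 15 cup; peanut butter: 765 g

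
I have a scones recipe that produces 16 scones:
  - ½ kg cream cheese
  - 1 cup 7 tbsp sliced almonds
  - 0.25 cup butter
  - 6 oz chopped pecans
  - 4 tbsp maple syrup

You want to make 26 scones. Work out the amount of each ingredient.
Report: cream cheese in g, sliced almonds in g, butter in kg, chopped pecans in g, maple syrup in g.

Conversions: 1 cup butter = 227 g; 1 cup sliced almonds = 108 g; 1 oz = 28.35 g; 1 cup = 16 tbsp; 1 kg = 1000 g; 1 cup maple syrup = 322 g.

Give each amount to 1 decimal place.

Scaling factor: 26/16 = 13/8 = 1.625.
cream cheese: 0.5 kg × 13/8 × 1000 g/kg = 812.5 g
sliced almonds: (1 cup + 7 tbsp = 1.4375 cup) × 13/8 × 108 g/cup ≈ 252.3 g
butter: 0.25 cup × 13/8 × 227 g/cup ÷ 1000 g/kg ≈ 0.1 kg
chopped pecans: 6 oz × 13/8 × 28.35 g/oz ≈ 276.4 g
maple syrup: 4 tbsp × 13/8 ÷ 16 tbsp/cup × 322 g/cup ≈ 130.8 g

cream cheese: 812.5 g; sliced almonds: 252.3 g; butter: 0.1 kg; chopped pecans: 276.4 g; maple syrup: 130.8 g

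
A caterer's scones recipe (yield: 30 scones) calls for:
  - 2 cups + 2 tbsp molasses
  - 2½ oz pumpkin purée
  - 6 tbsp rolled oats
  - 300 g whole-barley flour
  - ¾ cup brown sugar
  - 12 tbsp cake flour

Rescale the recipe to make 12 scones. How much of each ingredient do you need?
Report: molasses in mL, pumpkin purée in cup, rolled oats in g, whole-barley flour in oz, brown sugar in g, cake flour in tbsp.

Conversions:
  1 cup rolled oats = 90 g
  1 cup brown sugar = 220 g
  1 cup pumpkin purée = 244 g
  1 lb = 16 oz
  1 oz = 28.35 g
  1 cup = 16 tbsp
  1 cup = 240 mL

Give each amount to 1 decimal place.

Scaling factor: 12/30 = 2/5 = 0.4.
molasses: (2 cup + 2 tbsp = 2.125 cup) × 2/5 × 240 mL/cup = 204.0 mL
pumpkin purée: 2.5 oz × 2/5 × 28.35 g/oz ÷ 244 g/cup ≈ 0.1 cup
rolled oats: 6 tbsp × 2/5 ÷ 16 tbsp/cup × 90 g/cup = 13.5 g
whole-barley flour: 300 g × 2/5 ÷ 28.35 g/oz ≈ 4.2 oz
brown sugar: 0.75 cup × 2/5 × 220 g/cup = 66.0 g
cake flour: 12 tbsp × 2/5 = 4.8 tbsp

molasses: 204.0 mL; pumpkin purée: 0.1 cup; rolled oats: 13.5 g; whole-barley flour: 4.2 oz; brown sugar: 66.0 g; cake flour: 4.8 tbsp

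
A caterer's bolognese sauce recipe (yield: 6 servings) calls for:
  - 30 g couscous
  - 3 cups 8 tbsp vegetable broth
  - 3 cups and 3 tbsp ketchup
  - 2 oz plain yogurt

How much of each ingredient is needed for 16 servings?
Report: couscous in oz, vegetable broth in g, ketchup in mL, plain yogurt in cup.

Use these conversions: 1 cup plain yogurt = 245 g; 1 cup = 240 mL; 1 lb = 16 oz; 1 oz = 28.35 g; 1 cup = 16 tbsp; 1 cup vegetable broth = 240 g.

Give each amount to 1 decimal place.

Scaling factor: 16/6 = 8/3.
couscous: 30 g × 8/3 ÷ 28.35 g/oz ≈ 2.8 oz
vegetable broth: (3 cup + 8 tbsp = 3.5 cup) × 8/3 × 240 g/cup = 2240.0 g
ketchup: (3 cup + 3 tbsp = 3.1875 cup) × 8/3 × 240 mL/cup = 2040.0 mL
plain yogurt: 2 oz × 8/3 × 28.35 g/oz ÷ 245 g/cup ≈ 0.6 cup

couscous: 2.8 oz; vegetable broth: 2240.0 g; ketchup: 2040.0 mL; plain yogurt: 0.6 cup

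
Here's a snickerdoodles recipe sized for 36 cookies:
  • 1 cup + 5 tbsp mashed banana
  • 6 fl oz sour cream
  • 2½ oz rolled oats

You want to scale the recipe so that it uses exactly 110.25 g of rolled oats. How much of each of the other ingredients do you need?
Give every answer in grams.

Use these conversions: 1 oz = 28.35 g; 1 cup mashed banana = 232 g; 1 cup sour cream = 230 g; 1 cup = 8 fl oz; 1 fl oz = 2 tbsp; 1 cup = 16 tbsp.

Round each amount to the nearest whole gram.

The original recipe has 70.875 g of rolled oats, so the scaling factor is 110.25 ÷ 70.875 = 14/9.
mashed banana: (1 cup + 5 tbsp = 1.3125 cup) × 14/9 × 232 g/cup ≈ 474 g
sour cream: 6 fl oz × 14/9 ÷ 8 fl oz/cup × 230 g/cup ≈ 268 g

mashed banana: 474 g; sour cream: 268 g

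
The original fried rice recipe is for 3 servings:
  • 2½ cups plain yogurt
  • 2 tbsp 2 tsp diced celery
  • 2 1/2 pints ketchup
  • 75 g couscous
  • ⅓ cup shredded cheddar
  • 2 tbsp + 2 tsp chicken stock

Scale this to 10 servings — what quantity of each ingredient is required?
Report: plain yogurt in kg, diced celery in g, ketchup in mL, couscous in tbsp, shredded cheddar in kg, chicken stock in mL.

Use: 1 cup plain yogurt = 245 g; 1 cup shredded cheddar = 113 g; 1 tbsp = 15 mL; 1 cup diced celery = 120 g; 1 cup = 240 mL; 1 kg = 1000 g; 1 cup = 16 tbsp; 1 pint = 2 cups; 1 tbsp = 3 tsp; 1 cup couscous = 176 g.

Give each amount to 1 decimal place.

Scaling factor: 10/3.
plain yogurt: 2.5 cup × 10/3 × 245 g/cup ÷ 1000 g/kg ≈ 2.0 kg
diced celery: (2 tbsp + 2 tsp = 8/3 tbsp) × 10/3 ÷ 16 tbsp/cup × 120 g/cup ≈ 66.7 g
ketchup: 2.5 pint × 10/3 × 2 cup/pint × 240 mL/cup = 4000.0 mL
couscous: 75 g × 10/3 ÷ 176 g/cup × 16 tbsp/cup ≈ 22.7 tbsp
shredded cheddar: 1/3 cup × 10/3 × 113 g/cup ÷ 1000 g/kg ≈ 0.1 kg
chicken stock: (2 tbsp + 2 tsp = 8/3 tbsp) × 10/3 × 15 mL/tbsp ≈ 133.3 mL

plain yogurt: 2.0 kg; diced celery: 66.7 g; ketchup: 4000.0 mL; couscous: 22.7 tbsp; shredded cheddar: 0.1 kg; chicken stock: 133.3 mL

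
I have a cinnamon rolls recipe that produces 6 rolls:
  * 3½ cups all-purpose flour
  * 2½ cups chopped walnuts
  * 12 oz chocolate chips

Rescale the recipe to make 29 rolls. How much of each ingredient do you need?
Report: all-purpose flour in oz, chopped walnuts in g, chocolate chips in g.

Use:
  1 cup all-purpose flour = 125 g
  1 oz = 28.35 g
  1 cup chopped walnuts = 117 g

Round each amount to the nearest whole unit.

Scaling factor: 29/6.
all-purpose flour: 3.5 cup × 29/6 × 125 g/cup ÷ 28.35 g/oz ≈ 75 oz
chopped walnuts: 2.5 cup × 29/6 × 117 g/cup ≈ 1414 g
chocolate chips: 12 oz × 29/6 × 28.35 g/oz ≈ 1644 g

all-purpose flour: 75 oz; chopped walnuts: 1414 g; chocolate chips: 1644 g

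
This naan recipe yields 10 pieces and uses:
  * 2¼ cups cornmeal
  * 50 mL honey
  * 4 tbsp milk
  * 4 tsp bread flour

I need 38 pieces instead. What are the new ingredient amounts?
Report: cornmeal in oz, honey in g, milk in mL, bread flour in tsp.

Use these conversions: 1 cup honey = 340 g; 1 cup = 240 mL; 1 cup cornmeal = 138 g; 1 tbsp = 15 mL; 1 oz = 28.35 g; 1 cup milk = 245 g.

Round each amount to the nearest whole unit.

Scaling factor: 38/10 = 19/5 = 3.8.
cornmeal: 2.25 cup × 19/5 × 138 g/cup ÷ 28.35 g/oz ≈ 42 oz
honey: 50 mL × 19/5 ÷ 240 mL/cup × 340 g/cup ≈ 269 g
milk: 4 tbsp × 19/5 × 15 mL/tbsp = 228 mL
bread flour: 4 tsp × 19/5 ≈ 15 tsp

cornmeal: 42 oz; honey: 269 g; milk: 228 mL; bread flour: 15 tsp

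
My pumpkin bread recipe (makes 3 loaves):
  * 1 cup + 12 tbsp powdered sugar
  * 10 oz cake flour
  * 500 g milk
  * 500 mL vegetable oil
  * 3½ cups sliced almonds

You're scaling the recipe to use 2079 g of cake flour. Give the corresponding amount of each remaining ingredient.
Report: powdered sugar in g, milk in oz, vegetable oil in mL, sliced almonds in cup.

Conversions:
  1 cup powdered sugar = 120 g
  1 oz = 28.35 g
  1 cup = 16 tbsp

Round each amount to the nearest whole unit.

powdered sugar: 1540 g; milk: 129 oz; vegetable oil: 3667 mL; sliced almonds: 26 cup

The original recipe has 283.5 g of cake flour, so the scaling factor is 2079 ÷ 283.5 = 22/3.
powdered sugar: (1 cup + 12 tbsp = 1.75 cup) × 22/3 × 120 g/cup = 1540 g
milk: 500 g × 22/3 ÷ 28.35 g/oz ≈ 129 oz
vegetable oil: 500 mL × 22/3 ≈ 3667 mL
sliced almonds: 3.5 cup × 22/3 ≈ 26 cup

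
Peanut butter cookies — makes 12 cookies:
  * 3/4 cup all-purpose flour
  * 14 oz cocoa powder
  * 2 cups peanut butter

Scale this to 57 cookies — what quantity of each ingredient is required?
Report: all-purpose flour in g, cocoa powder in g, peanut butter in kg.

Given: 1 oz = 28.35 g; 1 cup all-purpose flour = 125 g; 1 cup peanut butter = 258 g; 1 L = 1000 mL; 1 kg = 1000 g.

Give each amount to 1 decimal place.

Scaling factor: 57/12 = 19/4 = 4.75.
all-purpose flour: 0.75 cup × 19/4 × 125 g/cup ≈ 445.3 g
cocoa powder: 14 oz × 19/4 × 28.35 g/oz ≈ 1885.3 g
peanut butter: 2 cup × 19/4 × 258 g/cup ÷ 1000 g/kg ≈ 2.5 kg

all-purpose flour: 445.3 g; cocoa powder: 1885.3 g; peanut butter: 2.5 kg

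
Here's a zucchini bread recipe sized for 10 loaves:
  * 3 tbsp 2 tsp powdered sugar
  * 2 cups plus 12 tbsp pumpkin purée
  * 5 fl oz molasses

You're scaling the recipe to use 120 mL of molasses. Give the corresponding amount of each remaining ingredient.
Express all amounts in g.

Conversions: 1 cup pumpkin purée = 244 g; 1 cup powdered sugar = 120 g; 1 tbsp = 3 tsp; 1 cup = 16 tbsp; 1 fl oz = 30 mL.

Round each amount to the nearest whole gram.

powdered sugar: 22 g; pumpkin purée: 537 g

The original recipe has 150 mL of molasses, so the scaling factor is 120 ÷ 150 = 4/5 = 0.8.
powdered sugar: (3 tbsp + 2 tsp = 11/3 tbsp) × 4/5 ÷ 16 tbsp/cup × 120 g/cup = 22 g
pumpkin purée: (2 cup + 12 tbsp = 2.75 cup) × 4/5 × 244 g/cup ≈ 537 g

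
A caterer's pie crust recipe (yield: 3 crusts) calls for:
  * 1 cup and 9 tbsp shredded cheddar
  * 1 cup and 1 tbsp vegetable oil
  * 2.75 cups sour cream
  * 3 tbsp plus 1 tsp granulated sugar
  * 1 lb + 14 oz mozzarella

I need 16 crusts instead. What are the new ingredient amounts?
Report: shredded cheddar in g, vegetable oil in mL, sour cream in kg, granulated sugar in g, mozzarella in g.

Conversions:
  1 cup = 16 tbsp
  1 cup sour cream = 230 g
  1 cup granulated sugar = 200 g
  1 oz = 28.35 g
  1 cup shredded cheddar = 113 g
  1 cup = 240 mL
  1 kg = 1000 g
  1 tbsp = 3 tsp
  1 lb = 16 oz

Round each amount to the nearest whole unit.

Scaling factor: 16/3.
shredded cheddar: (1 cup + 9 tbsp = 1.5625 cup) × 16/3 × 113 g/cup ≈ 942 g
vegetable oil: (1 cup + 1 tbsp = 1.0625 cup) × 16/3 × 240 mL/cup = 1360 mL
sour cream: 2.75 cup × 16/3 × 230 g/cup ÷ 1000 g/kg ≈ 3 kg
granulated sugar: (3 tbsp + 1 tsp = 10/3 tbsp) × 16/3 ÷ 16 tbsp/cup × 200 g/cup ≈ 222 g
mozzarella: (1 lb + 14 oz = 1.875 lb) × 16/3 × 16 oz/lb × 28.35 g/oz = 4536 g

shredded cheddar: 942 g; vegetable oil: 1360 mL; sour cream: 3 kg; granulated sugar: 222 g; mozzarella: 4536 g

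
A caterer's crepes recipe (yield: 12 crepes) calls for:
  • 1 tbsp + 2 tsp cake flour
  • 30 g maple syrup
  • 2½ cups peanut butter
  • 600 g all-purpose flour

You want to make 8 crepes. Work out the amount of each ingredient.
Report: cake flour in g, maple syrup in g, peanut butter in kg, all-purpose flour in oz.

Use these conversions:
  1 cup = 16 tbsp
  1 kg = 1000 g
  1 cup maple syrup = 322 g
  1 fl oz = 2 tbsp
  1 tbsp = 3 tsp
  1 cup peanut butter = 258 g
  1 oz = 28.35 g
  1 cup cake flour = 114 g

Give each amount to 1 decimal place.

cake flour: 7.9 g; maple syrup: 20.0 g; peanut butter: 0.4 kg; all-purpose flour: 14.1 oz

Scaling factor: 8/12 = 2/3.
cake flour: (1 tbsp + 2 tsp = 5/3 tbsp) × 2/3 ÷ 16 tbsp/cup × 114 g/cup ≈ 7.9 g
maple syrup: 30 g × 2/3 = 20.0 g
peanut butter: 2.5 cup × 2/3 × 258 g/cup ÷ 1000 g/kg ≈ 0.4 kg
all-purpose flour: 600 g × 2/3 ÷ 28.35 g/oz ≈ 14.1 oz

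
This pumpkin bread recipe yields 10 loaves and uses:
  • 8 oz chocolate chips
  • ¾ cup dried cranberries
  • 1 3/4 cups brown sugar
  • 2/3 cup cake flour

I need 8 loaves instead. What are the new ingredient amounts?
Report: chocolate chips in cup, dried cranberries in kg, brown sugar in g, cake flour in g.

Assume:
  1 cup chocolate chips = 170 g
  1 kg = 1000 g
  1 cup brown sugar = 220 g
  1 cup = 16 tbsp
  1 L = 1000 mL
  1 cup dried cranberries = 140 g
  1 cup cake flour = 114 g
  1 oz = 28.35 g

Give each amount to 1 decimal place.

chocolate chips: 1.1 cup; dried cranberries: 0.1 kg; brown sugar: 308.0 g; cake flour: 60.8 g

Scaling factor: 8/10 = 4/5 = 0.8.
chocolate chips: 8 oz × 4/5 × 28.35 g/oz ÷ 170 g/cup ≈ 1.1 cup
dried cranberries: 0.75 cup × 4/5 × 140 g/cup ÷ 1000 g/kg ≈ 0.1 kg
brown sugar: 1.75 cup × 4/5 × 220 g/cup = 308.0 g
cake flour: 2/3 cup × 4/5 × 114 g/cup = 60.8 g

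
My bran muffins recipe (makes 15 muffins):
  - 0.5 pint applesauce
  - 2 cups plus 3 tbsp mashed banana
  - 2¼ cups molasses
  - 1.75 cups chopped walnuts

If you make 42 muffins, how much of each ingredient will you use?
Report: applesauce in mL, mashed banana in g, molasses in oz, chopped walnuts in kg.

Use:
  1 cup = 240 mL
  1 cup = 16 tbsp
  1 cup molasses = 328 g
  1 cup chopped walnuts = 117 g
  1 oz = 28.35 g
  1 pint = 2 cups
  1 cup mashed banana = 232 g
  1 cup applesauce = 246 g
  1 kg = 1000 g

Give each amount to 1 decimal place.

Scaling factor: 42/15 = 14/5 = 2.8.
applesauce: 0.5 pint × 14/5 × 2 cup/pint × 240 mL/cup = 672.0 mL
mashed banana: (2 cup + 3 tbsp = 2.1875 cup) × 14/5 × 232 g/cup = 1421.0 g
molasses: 2.25 cup × 14/5 × 328 g/cup ÷ 28.35 g/oz ≈ 72.9 oz
chopped walnuts: 1.75 cup × 14/5 × 117 g/cup ÷ 1000 g/kg ≈ 0.6 kg

applesauce: 672.0 mL; mashed banana: 1421.0 g; molasses: 72.9 oz; chopped walnuts: 0.6 kg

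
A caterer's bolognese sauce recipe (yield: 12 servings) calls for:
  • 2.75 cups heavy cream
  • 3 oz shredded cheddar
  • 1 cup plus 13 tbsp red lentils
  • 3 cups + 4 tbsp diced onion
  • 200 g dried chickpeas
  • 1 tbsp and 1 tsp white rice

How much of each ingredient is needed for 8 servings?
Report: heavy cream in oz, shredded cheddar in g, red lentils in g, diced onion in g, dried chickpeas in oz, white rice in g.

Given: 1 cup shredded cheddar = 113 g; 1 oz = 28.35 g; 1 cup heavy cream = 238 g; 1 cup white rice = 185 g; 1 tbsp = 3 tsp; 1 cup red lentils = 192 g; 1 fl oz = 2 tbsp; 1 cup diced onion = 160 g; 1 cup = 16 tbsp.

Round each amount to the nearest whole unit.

Scaling factor: 8/12 = 2/3.
heavy cream: 2.75 cup × 2/3 × 238 g/cup ÷ 28.35 g/oz ≈ 15 oz
shredded cheddar: 3 oz × 2/3 × 28.35 g/oz ≈ 57 g
red lentils: (1 cup + 13 tbsp = 1.8125 cup) × 2/3 × 192 g/cup = 232 g
diced onion: (3 cup + 4 tbsp = 3.25 cup) × 2/3 × 160 g/cup ≈ 347 g
dried chickpeas: 200 g × 2/3 ÷ 28.35 g/oz ≈ 5 oz
white rice: (1 tbsp + 1 tsp = 4/3 tbsp) × 2/3 ÷ 16 tbsp/cup × 185 g/cup ≈ 10 g

heavy cream: 15 oz; shredded cheddar: 57 g; red lentils: 232 g; diced onion: 347 g; dried chickpeas: 5 oz; white rice: 10 g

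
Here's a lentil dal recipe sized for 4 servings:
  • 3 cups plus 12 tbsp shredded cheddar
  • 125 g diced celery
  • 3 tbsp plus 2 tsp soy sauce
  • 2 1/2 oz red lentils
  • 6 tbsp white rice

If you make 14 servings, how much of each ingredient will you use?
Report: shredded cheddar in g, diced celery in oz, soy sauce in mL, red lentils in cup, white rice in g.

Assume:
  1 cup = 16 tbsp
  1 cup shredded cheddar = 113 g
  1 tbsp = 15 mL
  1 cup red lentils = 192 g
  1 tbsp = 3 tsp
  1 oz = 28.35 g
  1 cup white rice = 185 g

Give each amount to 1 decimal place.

Scaling factor: 14/4 = 7/2 = 3.5.
shredded cheddar: (3 cup + 12 tbsp = 3.75 cup) × 7/2 × 113 g/cup ≈ 1483.1 g
diced celery: 125 g × 7/2 ÷ 28.35 g/oz ≈ 15.4 oz
soy sauce: (3 tbsp + 2 tsp = 11/3 tbsp) × 7/2 × 15 mL/tbsp = 192.5 mL
red lentils: 2.5 oz × 7/2 × 28.35 g/oz ÷ 192 g/cup ≈ 1.3 cup
white rice: 6 tbsp × 7/2 ÷ 16 tbsp/cup × 185 g/cup ≈ 242.8 g

shredded cheddar: 1483.1 g; diced celery: 15.4 oz; soy sauce: 192.5 mL; red lentils: 1.3 cup; white rice: 242.8 g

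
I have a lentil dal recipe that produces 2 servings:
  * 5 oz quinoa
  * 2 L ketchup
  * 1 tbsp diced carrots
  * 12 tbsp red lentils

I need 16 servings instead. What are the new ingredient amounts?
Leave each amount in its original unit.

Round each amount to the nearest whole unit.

Scaling factor: 16/2 = 8.
quinoa: 5 oz × 8 = 40 oz
ketchup: 2 L × 8 = 16 L
diced carrots: 1 tbsp × 8 = 8 tbsp
red lentils: 12 tbsp × 8 = 96 tbsp

quinoa: 40 oz; ketchup: 16 L; diced carrots: 8 tbsp; red lentils: 96 tbsp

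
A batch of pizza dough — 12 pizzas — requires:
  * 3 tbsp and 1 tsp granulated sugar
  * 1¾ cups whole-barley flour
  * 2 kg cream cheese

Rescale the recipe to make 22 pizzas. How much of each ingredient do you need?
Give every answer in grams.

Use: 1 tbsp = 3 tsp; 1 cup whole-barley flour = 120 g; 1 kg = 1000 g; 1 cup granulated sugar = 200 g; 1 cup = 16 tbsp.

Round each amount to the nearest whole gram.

Scaling factor: 22/12 = 11/6.
granulated sugar: (3 tbsp + 1 tsp = 10/3 tbsp) × 11/6 ÷ 16 tbsp/cup × 200 g/cup ≈ 76 g
whole-barley flour: 1.75 cup × 11/6 × 120 g/cup = 385 g
cream cheese: 2 kg × 11/6 × 1000 g/kg ≈ 3667 g

granulated sugar: 76 g; whole-barley flour: 385 g; cream cheese: 3667 g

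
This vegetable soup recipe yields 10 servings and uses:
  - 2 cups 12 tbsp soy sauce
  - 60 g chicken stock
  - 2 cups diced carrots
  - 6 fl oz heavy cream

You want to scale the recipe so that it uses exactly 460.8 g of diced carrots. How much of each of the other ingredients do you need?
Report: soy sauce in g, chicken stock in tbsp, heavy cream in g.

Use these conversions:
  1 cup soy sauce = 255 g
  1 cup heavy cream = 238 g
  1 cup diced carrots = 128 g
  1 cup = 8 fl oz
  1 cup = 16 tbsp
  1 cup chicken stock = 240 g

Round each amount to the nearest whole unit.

The original recipe has 256 g of diced carrots, so the scaling factor is 460.8 ÷ 256 = 9/5 = 1.8.
soy sauce: (2 cup + 12 tbsp = 2.75 cup) × 9/5 × 255 g/cup ≈ 1262 g
chicken stock: 60 g × 9/5 ÷ 240 g/cup × 16 tbsp/cup ≈ 7 tbsp
heavy cream: 6 fl oz × 9/5 ÷ 8 fl oz/cup × 238 g/cup ≈ 321 g

soy sauce: 1262 g; chicken stock: 7 tbsp; heavy cream: 321 g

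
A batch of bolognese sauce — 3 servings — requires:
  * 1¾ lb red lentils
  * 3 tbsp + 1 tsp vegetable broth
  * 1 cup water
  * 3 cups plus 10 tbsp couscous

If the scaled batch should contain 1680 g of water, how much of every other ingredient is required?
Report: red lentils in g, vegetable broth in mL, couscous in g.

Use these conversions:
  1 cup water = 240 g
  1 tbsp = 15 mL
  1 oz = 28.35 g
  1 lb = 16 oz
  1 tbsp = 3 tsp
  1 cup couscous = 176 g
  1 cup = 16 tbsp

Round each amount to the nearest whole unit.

red lentils: 5557 g; vegetable broth: 350 mL; couscous: 4466 g

The original recipe has 240 g of water, so the scaling factor is 1680 ÷ 240 = 7.
red lentils: 1.75 lb × 7 × 16 oz/lb × 28.35 g/oz ≈ 5557 g
vegetable broth: (3 tbsp + 1 tsp = 10/3 tbsp) × 7 × 15 mL/tbsp = 350 mL
couscous: (3 cup + 10 tbsp = 3.625 cup) × 7 × 176 g/cup = 4466 g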